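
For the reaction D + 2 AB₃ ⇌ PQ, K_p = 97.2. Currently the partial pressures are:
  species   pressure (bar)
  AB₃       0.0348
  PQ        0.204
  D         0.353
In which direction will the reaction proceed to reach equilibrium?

Q_p = P(PQ) / (P(D)·P(AB₃)²) = (0.204) / ((0.353)·(0.0348)²) = 477
Q_p = 477 > K_p = 97.2, so the reverse reaction proceeds.

in the reverse direction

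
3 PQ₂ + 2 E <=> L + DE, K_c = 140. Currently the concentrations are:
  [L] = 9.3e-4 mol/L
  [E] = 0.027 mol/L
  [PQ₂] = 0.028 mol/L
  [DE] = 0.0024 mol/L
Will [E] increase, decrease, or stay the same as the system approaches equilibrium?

stay the same

Q_c = [L]·[DE] / ([PQ₂]³·[E]²) = (9.3e-4)·(0.0024) / ((0.028)³·(0.027)²) = 140
Q_c = 140 = K_c; the system is at equilibrium.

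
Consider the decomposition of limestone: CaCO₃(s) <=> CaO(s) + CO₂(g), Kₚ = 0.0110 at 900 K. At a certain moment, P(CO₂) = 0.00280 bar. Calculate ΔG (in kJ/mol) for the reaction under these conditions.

ΔG = -10.2 kJ/mol

(CaCO₃, CaO are pure solids — omitted from Qₚ.)
Qₚ = P(CO₂) = 0.00280
ΔG = RT ln(Qₚ/Kₚ) = (8.314 J mol⁻¹ K⁻¹)(900 K) × ln(0.00280/0.0110)
   = (7.483 kJ/mol)(-1.368) = -10.2 kJ/mol
ΔG < 0, so the forward reaction is spontaneous (proceeds forward).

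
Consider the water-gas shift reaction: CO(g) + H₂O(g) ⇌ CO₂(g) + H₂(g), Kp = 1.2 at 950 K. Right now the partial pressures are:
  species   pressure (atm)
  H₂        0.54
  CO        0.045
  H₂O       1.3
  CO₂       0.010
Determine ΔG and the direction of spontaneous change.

Qp = P(CO₂)·P(H₂) / (P(CO)·P(H₂O)) = (0.010)·(0.54) / ((0.045)·(1.3)) = 0.0923
ΔG = RT ln(Qp/Kp) = (8.314 J mol⁻¹ K⁻¹)(950 K) × ln(0.0923/1.2)
   = (7.898 kJ/mol)(-2.565) = -20.3 kJ/mol
ΔG < 0, so the forward reaction is spontaneous (proceeds forward).

ΔG = -20.3 kJ/mol; the forward reaction is spontaneous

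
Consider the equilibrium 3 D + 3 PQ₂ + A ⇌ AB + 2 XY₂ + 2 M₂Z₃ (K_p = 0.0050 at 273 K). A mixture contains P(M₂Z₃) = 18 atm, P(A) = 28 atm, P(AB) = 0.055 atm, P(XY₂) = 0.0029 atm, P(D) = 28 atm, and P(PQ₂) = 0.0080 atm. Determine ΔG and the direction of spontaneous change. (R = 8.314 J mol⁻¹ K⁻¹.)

ΔG = -5.34 kJ/mol; the forward reaction is spontaneous

Q_p = P(AB)·P(XY₂)²·P(M₂Z₃)² / (P(D)³·P(PQ₂)³·P(A)) = (0.055)·(0.0029)²·(18)² / ((28)³·(0.0080)³·(28)) = 4.76×10⁻⁴
ΔG = RT ln(Q_p/K_p) = (8.314 J mol⁻¹ K⁻¹)(273 K) × ln(4.76×10⁻⁴/0.0050)
   = (2.270 kJ/mol)(-2.352) = -5.34 kJ/mol
ΔG < 0, so the forward reaction is spontaneous (proceeds forward).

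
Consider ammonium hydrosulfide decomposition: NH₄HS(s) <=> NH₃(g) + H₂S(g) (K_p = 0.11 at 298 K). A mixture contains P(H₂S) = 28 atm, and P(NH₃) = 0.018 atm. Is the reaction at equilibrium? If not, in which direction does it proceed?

(NH₄HS is a pure solid — omitted from Q_p.)
Q_p = P(NH₃)·P(H₂S) = (0.018)·(28) = 0.50
Q_p = 0.50 > K_p = 0.11, so the reverse reaction proceeds.

reverse (toward reactants)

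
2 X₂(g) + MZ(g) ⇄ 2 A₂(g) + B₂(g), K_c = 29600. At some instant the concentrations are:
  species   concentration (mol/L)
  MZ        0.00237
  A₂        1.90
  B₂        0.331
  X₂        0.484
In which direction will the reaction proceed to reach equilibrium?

in the forward direction

Q_c = [A₂]²·[B₂] / ([X₂]²·[MZ]) = (1.90)²·(0.331) / ((0.484)²·(0.00237)) = 2150
Q_c = 2150 < K_c = 29600, so the forward reaction proceeds.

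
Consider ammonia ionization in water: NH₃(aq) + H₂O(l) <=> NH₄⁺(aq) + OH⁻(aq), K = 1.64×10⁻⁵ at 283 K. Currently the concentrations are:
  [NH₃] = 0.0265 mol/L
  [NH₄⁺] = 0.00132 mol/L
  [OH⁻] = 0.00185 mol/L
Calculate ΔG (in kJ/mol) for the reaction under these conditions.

ΔG = 4.06 kJ/mol

(H₂O is a pure liquid — omitted from Q.)
Q = [NH₄⁺]·[OH⁻] / [NH₃] = (0.00132)·(0.00185) / (0.0265) = 9.22×10⁻⁵
ΔG = RT ln(Q/K) = (8.314 J mol⁻¹ K⁻¹)(283 K) × ln(9.22×10⁻⁵/1.64×10⁻⁵)
   = (2.353 kJ/mol)(1.727) = 4.06 kJ/mol
ΔG > 0, so the forward reaction is non-spontaneous (proceeds in reverse).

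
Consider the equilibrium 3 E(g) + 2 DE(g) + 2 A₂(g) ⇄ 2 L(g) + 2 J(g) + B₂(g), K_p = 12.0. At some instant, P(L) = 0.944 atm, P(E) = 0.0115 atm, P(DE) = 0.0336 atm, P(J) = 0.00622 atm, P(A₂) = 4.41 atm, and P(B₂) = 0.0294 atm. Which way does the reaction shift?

Q_p = P(L)²·P(J)²·P(B₂) / (P(E)³·P(DE)²·P(A₂)²) = (0.944)²·(0.00622)²·(0.0294) / ((0.0115)³·(0.0336)²·(4.41)²) = 30.4
Q_p = 30.4 > K_p = 12.0, so the reverse reaction proceeds.

to the left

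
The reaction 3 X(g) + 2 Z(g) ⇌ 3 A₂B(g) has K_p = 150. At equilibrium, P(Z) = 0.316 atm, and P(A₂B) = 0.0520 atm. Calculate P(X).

P(X) = 0.0211 atm

At equilibrium, K_p = P(A₂B)³ / (P(X)³·P(Z)²) = 150.
(0.0520)³ / ((P(X))³·(0.316)²) = 150
P(X)³ = 9.39×10⁻⁶ ⇒ P(X) = 0.0211 atm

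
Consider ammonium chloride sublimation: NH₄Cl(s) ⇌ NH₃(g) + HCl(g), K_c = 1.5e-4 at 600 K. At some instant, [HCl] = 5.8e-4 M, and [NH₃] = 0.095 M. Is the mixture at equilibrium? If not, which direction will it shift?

no; Q < K, reaction proceeds forward

(NH₄Cl is a pure solid — omitted from Q_c.)
Q_c = [NH₃]·[HCl] = (0.095)·(5.8e-4) = 5.5e-5
Q_c = 5.5e-5 < K_c = 1.5e-4: net forward reaction.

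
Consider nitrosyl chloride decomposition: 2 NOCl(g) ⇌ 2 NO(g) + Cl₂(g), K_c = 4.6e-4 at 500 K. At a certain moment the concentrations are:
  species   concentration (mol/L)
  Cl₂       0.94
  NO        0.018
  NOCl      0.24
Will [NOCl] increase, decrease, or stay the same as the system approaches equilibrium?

increase

Q_c = [NO]²·[Cl₂] / [NOCl]² = (0.018)²·(0.94) / (0.24)² = 0.0053
Q_c = 0.0053 > K_c = 4.6e-4: net reverse reaction.
NOCl is a reactant, so it increases.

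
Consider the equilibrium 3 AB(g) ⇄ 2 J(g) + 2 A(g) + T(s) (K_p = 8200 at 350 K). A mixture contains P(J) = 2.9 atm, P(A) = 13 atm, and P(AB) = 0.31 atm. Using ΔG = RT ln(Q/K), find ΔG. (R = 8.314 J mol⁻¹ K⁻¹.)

(T is a pure solid — omitted from Q_p.)
Q_p = P(J)²·P(A)² / P(AB)³ = (2.9)²·(13)² / (0.31)³ = 47700
ΔG = RT ln(Q_p/K_p) = (8.314 J mol⁻¹ K⁻¹)(350 K) × ln(47700/8200)
   = (2.910 kJ/mol)(1.761) = 5.12 kJ/mol
ΔG > 0, so the forward reaction is non-spontaneous (proceeds in reverse).

ΔG = 5.12 kJ/mol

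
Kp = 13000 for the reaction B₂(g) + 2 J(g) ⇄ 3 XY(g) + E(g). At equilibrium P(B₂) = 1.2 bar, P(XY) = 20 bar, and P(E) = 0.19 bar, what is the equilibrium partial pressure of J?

P(J) = 0.31 bar

At equilibrium, Kp = P(XY)³·P(E) / (P(B₂)·P(J)²) = 13000.
(20)³·(0.19) / ((1.2)·(P(J))²) = 13000
P(J)² = 0.0974 ⇒ P(J) = 0.31 bar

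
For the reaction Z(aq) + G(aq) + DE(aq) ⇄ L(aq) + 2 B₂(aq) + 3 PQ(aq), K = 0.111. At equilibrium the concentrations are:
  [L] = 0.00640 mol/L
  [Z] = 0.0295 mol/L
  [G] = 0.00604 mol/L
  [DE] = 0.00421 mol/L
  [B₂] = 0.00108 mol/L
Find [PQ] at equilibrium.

[PQ] = 2.23 mol/L

At equilibrium, K = [L]·[B₂]²·[PQ]³ / ([Z]·[G]·[DE]) = 0.111.
(0.00640)·(0.00108)²·([PQ])³ / ((0.0295)·(0.00604)·(0.00421)) = 0.111
[PQ]³ = 11.2 ⇒ [PQ] = 2.23 mol/L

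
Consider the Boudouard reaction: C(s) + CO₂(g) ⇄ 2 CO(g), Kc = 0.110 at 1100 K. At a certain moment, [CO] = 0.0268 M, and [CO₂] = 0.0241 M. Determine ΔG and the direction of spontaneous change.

(C is a pure solid — omitted from Qc.)
Qc = [CO]² / [CO₂] = (0.0268)² / (0.0241) = 0.0298
ΔG = RT ln(Qc/Kc) = (8.314 J mol⁻¹ K⁻¹)(1100 K) × ln(0.0298/0.110)
   = (9.145 kJ/mol)(-1.306) = -11.9 kJ/mol
ΔG < 0, so the forward reaction is spontaneous (proceeds forward).

ΔG = -11.9 kJ/mol; the forward reaction is spontaneous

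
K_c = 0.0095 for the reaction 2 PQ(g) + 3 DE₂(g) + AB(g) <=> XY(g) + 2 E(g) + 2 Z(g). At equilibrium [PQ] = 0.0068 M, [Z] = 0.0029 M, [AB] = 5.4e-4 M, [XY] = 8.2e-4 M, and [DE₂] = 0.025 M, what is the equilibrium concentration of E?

At equilibrium, K_c = [XY]·[E]²·[Z]² / ([PQ]²·[DE₂]³·[AB]) = 0.0095.
(8.2e-4)·([E])²·(0.0029)² / ((0.0068)²·(0.025)³·(5.4e-4)) = 0.0095
[E]² = 5.37e-7 ⇒ [E] = 7.3e-4 M

[E] = 7.3e-4 M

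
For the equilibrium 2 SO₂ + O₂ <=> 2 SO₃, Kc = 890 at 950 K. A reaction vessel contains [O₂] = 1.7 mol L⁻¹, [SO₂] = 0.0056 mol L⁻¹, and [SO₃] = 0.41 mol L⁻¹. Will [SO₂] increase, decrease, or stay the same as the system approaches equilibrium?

increase

Qc = [SO₃]² / ([SO₂]²·[O₂]) = (0.41)² / ((0.0056)²·(1.7)) = 3200
Qc = 3200 > Kc = 890: net reverse reaction.
SO₂ is a reactant, so it increases.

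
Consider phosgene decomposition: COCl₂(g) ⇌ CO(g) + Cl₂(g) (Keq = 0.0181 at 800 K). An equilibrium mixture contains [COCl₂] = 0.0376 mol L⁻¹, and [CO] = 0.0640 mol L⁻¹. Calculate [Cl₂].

At equilibrium, Keq = [CO]·[Cl₂] / [COCl₂] = 0.0181.
(0.0640)·([Cl₂]) / (0.0376) = 0.0181
[Cl₂] = 0.0106 mol L⁻¹

[Cl₂] = 0.0106 mol L⁻¹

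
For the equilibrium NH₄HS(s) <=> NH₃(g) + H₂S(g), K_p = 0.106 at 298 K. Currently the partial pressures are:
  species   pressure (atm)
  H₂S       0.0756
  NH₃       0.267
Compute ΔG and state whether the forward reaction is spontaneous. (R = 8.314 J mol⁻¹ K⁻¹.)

ΔG = -4.11 kJ/mol; the forward reaction is spontaneous

(NH₄HS is a pure solid — omitted from Q_p.)
Q_p = P(NH₃)·P(H₂S) = (0.267)·(0.0756) = 0.0202
ΔG = RT ln(Q_p/K_p) = (8.314 J mol⁻¹ K⁻¹)(298 K) × ln(0.0202/0.106)
   = (2.478 kJ/mol)(-1.658) = -4.11 kJ/mol
ΔG < 0, so the forward reaction is spontaneous (proceeds forward).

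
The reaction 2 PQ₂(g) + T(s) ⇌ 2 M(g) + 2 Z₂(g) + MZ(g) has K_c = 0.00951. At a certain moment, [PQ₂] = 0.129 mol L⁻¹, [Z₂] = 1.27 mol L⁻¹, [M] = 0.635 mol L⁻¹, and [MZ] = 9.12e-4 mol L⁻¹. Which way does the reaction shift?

to the left

(T is a pure solid — omitted from Q_c.)
Q_c = [M]²·[Z₂]²·[MZ] / [PQ₂]² = (0.635)²·(1.27)²·(9.12e-4) / (0.129)² = 0.0356
Q_c = 0.0356 > K_c = 0.00951, so the reverse reaction proceeds.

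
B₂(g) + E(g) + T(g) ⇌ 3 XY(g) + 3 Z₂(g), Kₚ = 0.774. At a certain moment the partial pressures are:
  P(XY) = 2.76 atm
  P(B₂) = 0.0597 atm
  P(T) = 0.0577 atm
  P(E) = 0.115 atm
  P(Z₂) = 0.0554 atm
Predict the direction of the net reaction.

reverse (toward reactants)

Qₚ = P(XY)³·P(Z₂)³ / (P(B₂)·P(E)·P(T)) = (2.76)³·(0.0554)³ / ((0.0597)·(0.115)·(0.0577)) = 9.02
Qₚ = 9.02 > Kₚ = 0.774, so the reverse reaction proceeds.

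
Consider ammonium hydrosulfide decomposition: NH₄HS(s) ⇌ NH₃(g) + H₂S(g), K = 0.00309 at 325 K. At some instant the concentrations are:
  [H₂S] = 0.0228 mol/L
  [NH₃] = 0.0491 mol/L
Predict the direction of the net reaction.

forward (toward products)

(NH₄HS is a pure solid — omitted from Q.)
Q = [NH₃]·[H₂S] = (0.0491)·(0.0228) = 0.00112
Q = 0.00112 < K = 0.00309, so the forward reaction proceeds.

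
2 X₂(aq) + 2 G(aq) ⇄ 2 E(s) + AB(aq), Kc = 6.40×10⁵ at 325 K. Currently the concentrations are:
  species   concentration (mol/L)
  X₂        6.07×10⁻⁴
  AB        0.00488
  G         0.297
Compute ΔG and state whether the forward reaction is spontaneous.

ΔG = -3.92 kJ/mol; the forward reaction is spontaneous

(E is a pure solid — omitted from Qc.)
Qc = [AB] / ([X₂]²·[G]²) = (0.00488) / ((6.07×10⁻⁴)²·(0.297)²) = 1.50×10⁵
ΔG = RT ln(Qc/Kc) = (8.314 J mol⁻¹ K⁻¹)(325 K) × ln(1.50×10⁵/6.40×10⁵)
   = (2.702 kJ/mol)(-1.451) = -3.92 kJ/mol
ΔG < 0, so the forward reaction is spontaneous (proceeds forward).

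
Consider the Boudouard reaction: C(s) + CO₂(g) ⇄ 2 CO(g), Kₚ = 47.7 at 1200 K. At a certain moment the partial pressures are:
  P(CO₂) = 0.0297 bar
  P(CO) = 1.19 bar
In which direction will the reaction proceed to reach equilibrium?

(C is a pure solid — omitted from Qₚ.)
Qₚ = P(CO)² / P(CO₂) = (1.19)² / (0.0297) = 47.7
Qₚ = 47.7 = Kₚ, so the system is already at equilibrium.

no net change (already at equilibrium)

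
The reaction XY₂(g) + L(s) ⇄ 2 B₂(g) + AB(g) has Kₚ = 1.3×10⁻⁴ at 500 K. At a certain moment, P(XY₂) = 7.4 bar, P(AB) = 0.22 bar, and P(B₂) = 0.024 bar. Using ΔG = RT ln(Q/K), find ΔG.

ΔG = -8.43 kJ/mol

(L is a pure solid — omitted from Qₚ.)
Qₚ = P(B₂)²·P(AB) / P(XY₂) = (0.024)²·(0.22) / (7.4) = 1.71×10⁻⁵
ΔG = RT ln(Qₚ/Kₚ) = (8.314 J mol⁻¹ K⁻¹)(500 K) × ln(1.71×10⁻⁵/1.3×10⁻⁴)
   = (4.157 kJ/mol)(-2.028) = -8.43 kJ/mol
ΔG < 0, so the forward reaction is spontaneous (proceeds forward).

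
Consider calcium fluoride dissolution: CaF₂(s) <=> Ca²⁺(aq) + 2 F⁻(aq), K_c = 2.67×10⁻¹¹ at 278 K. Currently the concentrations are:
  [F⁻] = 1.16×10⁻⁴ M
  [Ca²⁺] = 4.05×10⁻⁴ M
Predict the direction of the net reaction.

(CaF₂ is a pure solid — omitted from Q_c.)
Q_c = [Ca²⁺]·[F⁻]² = (4.05×10⁻⁴)·(1.16×10⁻⁴)² = 5.45×10⁻¹²
Q_c = 5.45×10⁻¹² < K_c = 2.67×10⁻¹¹, so the forward reaction proceeds.

toward products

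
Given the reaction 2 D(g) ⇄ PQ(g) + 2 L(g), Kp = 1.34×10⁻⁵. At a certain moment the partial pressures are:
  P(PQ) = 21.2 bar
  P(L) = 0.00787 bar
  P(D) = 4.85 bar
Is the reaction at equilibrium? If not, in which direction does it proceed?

Qp = P(PQ)·P(L)² / P(D)² = (21.2)·(0.00787)² / (4.85)² = 5.58×10⁻⁵
Qp = 5.58×10⁻⁵ > Kp = 1.34×10⁻⁵, so the reverse reaction proceeds.

reverse (toward reactants)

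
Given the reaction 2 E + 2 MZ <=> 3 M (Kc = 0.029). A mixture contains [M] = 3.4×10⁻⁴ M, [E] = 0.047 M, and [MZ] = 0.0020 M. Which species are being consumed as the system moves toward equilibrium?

Qc = [M]³ / ([E]²·[MZ]²) = (3.4×10⁻⁴)³ / ((0.047)²·(0.0020)²) = 0.0044
Qc = 0.0044 < Kc = 0.029: net forward reaction.

E, MZ (reactants)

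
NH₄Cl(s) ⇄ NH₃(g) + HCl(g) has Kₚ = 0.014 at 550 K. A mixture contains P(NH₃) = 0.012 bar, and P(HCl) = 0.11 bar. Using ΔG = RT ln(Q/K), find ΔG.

ΔG = -10.8 kJ/mol

(NH₄Cl is a pure solid — omitted from Qₚ.)
Qₚ = P(NH₃)·P(HCl) = (0.012)·(0.11) = 0.00132
ΔG = RT ln(Qₚ/Kₚ) = (8.314 J mol⁻¹ K⁻¹)(550 K) × ln(0.00132/0.014)
   = (4.573 kJ/mol)(-2.361) = -10.8 kJ/mol
ΔG < 0, so the forward reaction is spontaneous (proceeds forward).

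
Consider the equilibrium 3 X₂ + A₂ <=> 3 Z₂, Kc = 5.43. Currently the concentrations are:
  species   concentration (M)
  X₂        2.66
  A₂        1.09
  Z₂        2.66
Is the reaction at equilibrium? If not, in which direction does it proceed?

Qc = [Z₂]³ / ([X₂]³·[A₂]) = (2.66)³ / ((2.66)³·(1.09)) = 0.917
Qc = 0.917 < Kc = 5.43, so the forward reaction proceeds.

in the forward direction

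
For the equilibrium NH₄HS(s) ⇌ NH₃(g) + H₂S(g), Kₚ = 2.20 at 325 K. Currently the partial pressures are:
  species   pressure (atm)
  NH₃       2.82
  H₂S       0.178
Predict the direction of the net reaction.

(NH₄HS is a pure solid — omitted from Qₚ.)
Qₚ = P(NH₃)·P(H₂S) = (2.82)·(0.178) = 0.502
Qₚ = 0.502 < Kₚ = 2.20, so the forward reaction proceeds.

forward (toward products)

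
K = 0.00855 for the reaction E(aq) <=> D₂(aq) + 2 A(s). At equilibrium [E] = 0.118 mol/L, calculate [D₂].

[D₂] = 0.00101 mol/L

(A is a pure solid — omitted from K.)
At equilibrium, K = [D₂] / [E] = 0.00855.
([D₂]) / (0.118) = 0.00855
[D₂] = 0.00101 mol/L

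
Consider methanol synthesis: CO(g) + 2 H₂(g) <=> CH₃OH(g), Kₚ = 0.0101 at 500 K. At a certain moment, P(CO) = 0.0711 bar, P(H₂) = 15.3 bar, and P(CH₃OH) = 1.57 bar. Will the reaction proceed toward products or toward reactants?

Qₚ = P(CH₃OH) / (P(CO)·P(H₂)²) = (1.57) / ((0.0711)·(15.3)²) = 0.0943
Qₚ = 0.0943 > Kₚ = 0.0101, so the reverse reaction proceeds.

to the left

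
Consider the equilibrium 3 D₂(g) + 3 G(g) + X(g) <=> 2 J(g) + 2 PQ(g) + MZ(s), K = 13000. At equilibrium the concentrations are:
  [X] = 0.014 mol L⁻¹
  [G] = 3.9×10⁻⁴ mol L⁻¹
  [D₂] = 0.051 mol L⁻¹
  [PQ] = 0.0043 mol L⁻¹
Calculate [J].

[J] = 2.8×10⁻⁴ mol L⁻¹

(MZ is a pure solid — omitted from K.)
At equilibrium, K = [J]²·[PQ]² / ([D₂]³·[G]³·[X]) = 13000.
([J])²·(0.0043)² / ((0.051)³·(3.9×10⁻⁴)³·(0.014)) = 13000
[J]² = 7.75×10⁻⁸ ⇒ [J] = 2.8×10⁻⁴ mol L⁻¹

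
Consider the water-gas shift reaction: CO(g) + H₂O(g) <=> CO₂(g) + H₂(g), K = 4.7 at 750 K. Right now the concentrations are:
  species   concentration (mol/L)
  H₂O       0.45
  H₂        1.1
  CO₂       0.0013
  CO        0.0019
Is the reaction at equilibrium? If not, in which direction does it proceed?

in the forward direction

Q = [CO₂]·[H₂] / ([CO]·[H₂O]) = (0.0013)·(1.1) / ((0.0019)·(0.45)) = 1.7
Q = 1.7 < K = 4.7, so the forward reaction proceeds.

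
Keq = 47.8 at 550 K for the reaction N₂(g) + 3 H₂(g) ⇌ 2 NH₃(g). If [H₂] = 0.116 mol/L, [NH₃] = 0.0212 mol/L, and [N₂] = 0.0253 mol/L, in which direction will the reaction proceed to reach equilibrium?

Q = [NH₃]² / ([N₂]·[H₂]³) = (0.0212)² / ((0.0253)·(0.116)³) = 11.4
Q = 11.4 < Keq = 47.8, so the forward reaction proceeds.

toward products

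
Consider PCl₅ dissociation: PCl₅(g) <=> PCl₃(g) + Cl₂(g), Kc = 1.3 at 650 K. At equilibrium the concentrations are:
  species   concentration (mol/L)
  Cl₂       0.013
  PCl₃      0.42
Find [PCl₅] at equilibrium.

At equilibrium, Kc = [PCl₃]·[Cl₂] / [PCl₅] = 1.3.
(0.42)·(0.013) / ([PCl₅]) = 1.3
[PCl₅] = 0.00420 = 0.0042 mol/L

[PCl₅] = 0.0042 mol/L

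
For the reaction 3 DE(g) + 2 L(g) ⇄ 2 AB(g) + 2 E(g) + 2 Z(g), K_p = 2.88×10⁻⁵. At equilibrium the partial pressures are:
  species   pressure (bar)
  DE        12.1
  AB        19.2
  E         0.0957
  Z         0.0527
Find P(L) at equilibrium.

At equilibrium, K_p = P(AB)²·P(E)²·P(Z)² / (P(DE)³·P(L)²) = 2.88×10⁻⁵.
(19.2)²·(0.0957)²·(0.0527)² / ((12.1)³·(P(L))²) = 2.88×10⁻⁵
P(L)² = 0.184 ⇒ P(L) = 0.429 bar

P(L) = 0.429 bar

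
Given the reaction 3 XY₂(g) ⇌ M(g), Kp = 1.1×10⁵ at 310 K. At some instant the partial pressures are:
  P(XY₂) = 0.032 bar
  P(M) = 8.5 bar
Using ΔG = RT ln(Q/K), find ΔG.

Qp = P(M) / P(XY₂)³ = (8.5) / (0.032)³ = 2.59×10⁵
ΔG = RT ln(Qp/Kp) = (8.314 J mol⁻¹ K⁻¹)(310 K) × ln(2.59×10⁵/1.1×10⁵)
   = (2.577 kJ/mol)(0.8563) = 2.21 kJ/mol
ΔG > 0, so the forward reaction is non-spontaneous (proceeds in reverse).

ΔG = 2.21 kJ/mol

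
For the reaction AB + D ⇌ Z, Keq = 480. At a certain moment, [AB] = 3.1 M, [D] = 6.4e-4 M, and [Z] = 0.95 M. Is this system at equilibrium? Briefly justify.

Q = [Z] / ([AB]·[D]) = (0.95) / ((3.1)·(6.4e-4)) = 480
Q = 480 = Keq; the system is at equilibrium.

yes, at equilibrium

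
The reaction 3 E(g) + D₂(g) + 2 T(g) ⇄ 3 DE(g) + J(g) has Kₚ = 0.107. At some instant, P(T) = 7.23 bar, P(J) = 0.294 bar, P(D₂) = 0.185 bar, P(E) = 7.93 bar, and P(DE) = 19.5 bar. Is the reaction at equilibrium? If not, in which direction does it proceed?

toward reactants

Qₚ = P(DE)³·P(J) / (P(E)³·P(D₂)·P(T)²) = (19.5)³·(0.294) / ((7.93)³·(0.185)·(7.23)²) = 0.452
Qₚ = 0.452 > Kₚ = 0.107, so the reverse reaction proceeds.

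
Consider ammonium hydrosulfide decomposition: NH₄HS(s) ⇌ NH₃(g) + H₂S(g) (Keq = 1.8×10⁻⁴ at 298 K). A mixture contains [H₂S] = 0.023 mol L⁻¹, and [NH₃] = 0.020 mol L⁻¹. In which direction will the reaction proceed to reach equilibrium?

(NH₄HS is a pure solid — omitted from Q.)
Q = [NH₃]·[H₂S] = (0.020)·(0.023) = 4.6×10⁻⁴
Q = 4.6×10⁻⁴ > Keq = 1.8×10⁻⁴, so the reverse reaction proceeds.

in the reverse direction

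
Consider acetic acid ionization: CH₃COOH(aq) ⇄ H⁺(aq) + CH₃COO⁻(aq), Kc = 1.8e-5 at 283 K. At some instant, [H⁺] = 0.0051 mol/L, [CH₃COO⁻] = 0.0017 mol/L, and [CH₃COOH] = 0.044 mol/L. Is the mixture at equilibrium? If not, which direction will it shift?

Qc = [H⁺]·[CH₃COO⁻] / [CH₃COOH] = (0.0051)·(0.0017) / (0.044) = 2.0e-4
Qc = 2.0e-4 > Kc = 1.8e-5: net reverse reaction.

no; Q > K, reaction proceeds in reverse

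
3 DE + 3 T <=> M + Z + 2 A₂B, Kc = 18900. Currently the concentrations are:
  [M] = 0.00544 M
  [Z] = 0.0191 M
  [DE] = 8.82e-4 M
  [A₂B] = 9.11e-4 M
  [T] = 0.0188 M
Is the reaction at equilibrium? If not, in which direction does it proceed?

Qc = [M]·[Z]·[A₂B]² / ([DE]³·[T]³) = (0.00544)·(0.0191)·(9.11e-4)² / ((8.82e-4)³·(0.0188)³) = 18900
Qc = 18900 = Kc, so the system is already at equilibrium.

neither direction; the system is at equilibrium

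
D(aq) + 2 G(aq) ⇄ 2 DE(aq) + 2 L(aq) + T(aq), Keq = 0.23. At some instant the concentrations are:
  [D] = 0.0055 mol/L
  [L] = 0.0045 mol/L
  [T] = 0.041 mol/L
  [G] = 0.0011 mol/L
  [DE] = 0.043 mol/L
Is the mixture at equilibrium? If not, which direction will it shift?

yes, at equilibrium

Q = [DE]²·[L]²·[T] / ([D]·[G]²) = (0.043)²·(0.0045)²·(0.041) / ((0.0055)·(0.0011)²) = 0.23
Q = 0.23 = Keq; the system is at equilibrium.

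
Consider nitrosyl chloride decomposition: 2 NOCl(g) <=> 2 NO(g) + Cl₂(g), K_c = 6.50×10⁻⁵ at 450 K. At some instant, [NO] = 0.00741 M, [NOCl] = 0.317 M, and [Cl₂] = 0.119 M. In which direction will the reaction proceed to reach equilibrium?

Q_c = [NO]²·[Cl₂] / [NOCl]² = (0.00741)²·(0.119) / (0.317)² = 6.50×10⁻⁵
Q_c = 6.50×10⁻⁵ = K_c, so the system is already at equilibrium.

no net change (already at equilibrium)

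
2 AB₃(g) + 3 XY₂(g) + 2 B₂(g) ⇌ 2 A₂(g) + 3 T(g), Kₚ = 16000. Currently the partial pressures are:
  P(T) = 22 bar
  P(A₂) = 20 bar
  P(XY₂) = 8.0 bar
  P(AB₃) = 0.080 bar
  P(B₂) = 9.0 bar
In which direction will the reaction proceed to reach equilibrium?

neither direction; the system is at equilibrium

Qₚ = P(A₂)²·P(T)³ / (P(AB₃)²·P(XY₂)³·P(B₂)²) = (20)²·(22)³ / ((0.080)²·(8.0)³·(9.0)²) = 16000
Qₚ = 16000 = Kₚ, so the system is already at equilibrium.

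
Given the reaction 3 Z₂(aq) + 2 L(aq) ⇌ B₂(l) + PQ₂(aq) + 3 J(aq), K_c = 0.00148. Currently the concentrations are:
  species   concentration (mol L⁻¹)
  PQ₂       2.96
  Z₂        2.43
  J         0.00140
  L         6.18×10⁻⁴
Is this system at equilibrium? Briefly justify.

yes, at equilibrium

(B₂ is a pure liquid — omitted from Q_c.)
Q_c = [PQ₂]·[J]³ / ([Z₂]³·[L]²) = (2.96)·(0.00140)³ / ((2.43)³·(6.18×10⁻⁴)²) = 0.00148
Q_c = 0.00148 = K_c; the system is at equilibrium.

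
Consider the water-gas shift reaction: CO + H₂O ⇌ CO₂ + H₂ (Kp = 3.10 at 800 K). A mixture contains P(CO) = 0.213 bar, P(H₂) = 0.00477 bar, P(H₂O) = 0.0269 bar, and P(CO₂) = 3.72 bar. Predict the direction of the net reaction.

Qp = P(CO₂)·P(H₂) / (P(CO)·P(H₂O)) = (3.72)·(0.00477) / ((0.213)·(0.0269)) = 3.10
Qp = 3.10 = Kp, so the system is already at equilibrium.

no net change (already at equilibrium)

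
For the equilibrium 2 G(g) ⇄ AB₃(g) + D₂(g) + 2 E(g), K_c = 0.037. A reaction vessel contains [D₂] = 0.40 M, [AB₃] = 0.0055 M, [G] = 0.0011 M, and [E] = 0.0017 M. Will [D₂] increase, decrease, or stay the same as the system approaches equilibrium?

increase

Q_c = [AB₃]·[D₂]·[E]² / [G]² = (0.0055)·(0.40)·(0.0017)² / (0.0011)² = 0.0053
Q_c = 0.0053 < K_c = 0.037: net forward reaction.
D₂ is a product, so it increases.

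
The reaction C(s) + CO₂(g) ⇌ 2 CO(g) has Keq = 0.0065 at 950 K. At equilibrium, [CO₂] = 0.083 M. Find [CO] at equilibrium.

[CO] = 0.023 M

(C is a pure solid — omitted from Keq.)
At equilibrium, Keq = [CO]² / [CO₂] = 0.0065.
([CO])² / (0.083) = 0.0065
[CO]² = 5.39×10⁻⁴ ⇒ [CO] = 0.023 M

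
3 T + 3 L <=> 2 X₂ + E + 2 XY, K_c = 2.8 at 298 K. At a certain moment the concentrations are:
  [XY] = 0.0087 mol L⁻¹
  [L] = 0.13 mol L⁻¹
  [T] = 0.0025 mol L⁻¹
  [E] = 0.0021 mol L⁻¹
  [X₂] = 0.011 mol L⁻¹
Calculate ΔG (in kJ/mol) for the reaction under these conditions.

ΔG = -3.99 kJ/mol

Q_c = [X₂]²·[E]·[XY]² / ([T]³·[L]³) = (0.011)²·(0.0021)·(0.0087)² / ((0.0025)³·(0.13)³) = 0.560
ΔG = RT ln(Q_c/K_c) = (8.314 J mol⁻¹ K⁻¹)(298 K) × ln(0.560/2.8)
   = (2.478 kJ/mol)(-1.609) = -3.99 kJ/mol
ΔG < 0, so the forward reaction is spontaneous (proceeds forward).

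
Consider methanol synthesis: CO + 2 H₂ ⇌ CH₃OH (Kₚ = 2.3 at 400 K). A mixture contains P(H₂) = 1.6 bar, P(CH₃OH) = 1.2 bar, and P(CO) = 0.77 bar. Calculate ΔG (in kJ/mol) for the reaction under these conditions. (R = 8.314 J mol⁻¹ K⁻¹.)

ΔG = -4.42 kJ/mol

Qₚ = P(CH₃OH) / (P(CO)·P(H₂)²) = (1.2) / ((0.77)·(1.6)²) = 0.609
ΔG = RT ln(Qₚ/Kₚ) = (8.314 J mol⁻¹ K⁻¹)(400 K) × ln(0.609/2.3)
   = (3.326 kJ/mol)(-1.329) = -4.42 kJ/mol
ΔG < 0, so the forward reaction is spontaneous (proceeds forward).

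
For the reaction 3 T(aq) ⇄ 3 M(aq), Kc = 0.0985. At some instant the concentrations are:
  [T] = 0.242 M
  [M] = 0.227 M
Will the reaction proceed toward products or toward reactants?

toward reactants

Qc = [M]³ / [T]³ = (0.227)³ / (0.242)³ = 0.825
Qc = 0.825 > Kc = 0.0985, so the reverse reaction proceeds.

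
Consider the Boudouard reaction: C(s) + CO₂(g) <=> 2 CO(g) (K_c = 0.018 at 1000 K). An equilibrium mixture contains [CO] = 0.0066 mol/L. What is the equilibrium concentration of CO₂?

[CO₂] = 0.0024 mol/L

(C is a pure solid — omitted from K_c.)
At equilibrium, K_c = [CO]² / [CO₂] = 0.018.
(0.0066)² / ([CO₂]) = 0.018
[CO₂] = 0.00242 = 0.0024 mol/L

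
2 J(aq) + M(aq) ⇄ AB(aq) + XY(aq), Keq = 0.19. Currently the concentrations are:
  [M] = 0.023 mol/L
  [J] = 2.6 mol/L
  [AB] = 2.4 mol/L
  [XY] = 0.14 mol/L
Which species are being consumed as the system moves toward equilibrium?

AB, XY (products)

Q = [AB]·[XY] / ([J]²·[M]) = (2.4)·(0.14) / ((2.6)²·(0.023)) = 2.2
Q = 2.2 > Keq = 0.19: net reverse reaction.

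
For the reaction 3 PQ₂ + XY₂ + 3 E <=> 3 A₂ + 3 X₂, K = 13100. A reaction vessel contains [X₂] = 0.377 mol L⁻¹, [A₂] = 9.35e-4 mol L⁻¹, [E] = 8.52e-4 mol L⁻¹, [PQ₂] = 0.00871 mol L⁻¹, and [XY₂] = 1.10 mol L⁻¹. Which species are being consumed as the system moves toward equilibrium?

A₂, X₂ (products)

Q = [A₂]³·[X₂]³ / ([PQ₂]³·[XY₂]·[E]³) = (9.35e-4)³·(0.377)³ / ((0.00871)³·(1.10)·(8.52e-4)³) = 97400
Q = 97400 > K = 13100: net reverse reaction.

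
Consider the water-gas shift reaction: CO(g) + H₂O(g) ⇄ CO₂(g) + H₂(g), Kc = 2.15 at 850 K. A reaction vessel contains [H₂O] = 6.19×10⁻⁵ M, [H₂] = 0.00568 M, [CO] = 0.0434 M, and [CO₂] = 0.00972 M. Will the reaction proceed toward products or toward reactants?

in the reverse direction

Qc = [CO₂]·[H₂] / ([CO]·[H₂O]) = (0.00972)·(0.00568) / ((0.0434)·(6.19×10⁻⁵)) = 20.6
Qc = 20.6 > Kc = 2.15, so the reverse reaction proceeds.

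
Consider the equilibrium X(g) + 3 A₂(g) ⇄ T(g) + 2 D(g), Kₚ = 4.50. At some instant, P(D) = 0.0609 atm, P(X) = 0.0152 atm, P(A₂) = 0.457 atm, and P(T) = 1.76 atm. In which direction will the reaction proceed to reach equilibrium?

Qₚ = P(T)·P(D)² / (P(X)·P(A₂)³) = (1.76)·(0.0609)² / ((0.0152)·(0.457)³) = 4.50
Qₚ = 4.50 = Kₚ, so the system is already at equilibrium.

neither direction; the system is at equilibrium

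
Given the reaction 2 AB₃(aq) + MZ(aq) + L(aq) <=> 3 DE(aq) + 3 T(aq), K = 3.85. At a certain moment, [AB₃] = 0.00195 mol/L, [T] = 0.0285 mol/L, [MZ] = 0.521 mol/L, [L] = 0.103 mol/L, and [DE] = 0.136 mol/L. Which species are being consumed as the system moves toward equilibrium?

AB₃, MZ, L (reactants)

Q = [DE]³·[T]³ / ([AB₃]²·[MZ]·[L]) = (0.136)³·(0.0285)³ / ((0.00195)²·(0.521)·(0.103)) = 0.285
Q = 0.285 < K = 3.85: net forward reaction.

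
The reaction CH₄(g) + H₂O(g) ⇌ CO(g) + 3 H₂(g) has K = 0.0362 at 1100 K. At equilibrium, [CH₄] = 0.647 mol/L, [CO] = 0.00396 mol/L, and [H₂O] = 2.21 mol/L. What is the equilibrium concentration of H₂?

At equilibrium, K = [CO]·[H₂]³ / ([CH₄]·[H₂O]) = 0.0362.
(0.00396)·([H₂])³ / ((0.647)·(2.21)) = 0.0362
[H₂]³ = 13.1 ⇒ [H₂] = 2.36 mol/L

[H₂] = 2.36 mol/L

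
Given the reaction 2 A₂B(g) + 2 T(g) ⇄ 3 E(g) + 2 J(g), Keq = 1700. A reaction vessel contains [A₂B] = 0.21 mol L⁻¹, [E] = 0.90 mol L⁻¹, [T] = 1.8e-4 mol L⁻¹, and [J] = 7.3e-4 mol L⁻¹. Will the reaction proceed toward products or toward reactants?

in the forward direction

Q = [E]³·[J]² / ([A₂B]²·[T]²) = (0.90)³·(7.3e-4)² / ((0.21)²·(1.8e-4)²) = 270
Q = 270 < Keq = 1700, so the forward reaction proceeds.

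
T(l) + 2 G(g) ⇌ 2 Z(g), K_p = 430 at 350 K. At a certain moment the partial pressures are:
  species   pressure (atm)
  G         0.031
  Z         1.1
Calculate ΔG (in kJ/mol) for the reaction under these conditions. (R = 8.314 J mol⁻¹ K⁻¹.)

(T is a pure liquid — omitted from Q_p.)
Q_p = P(Z)² / P(G)² = (1.1)² / (0.031)² = 1260
ΔG = RT ln(Q_p/K_p) = (8.314 J mol⁻¹ K⁻¹)(350 K) × ln(1260/430)
   = (2.910 kJ/mol)(1.075) = 3.13 kJ/mol
ΔG > 0, so the forward reaction is non-spontaneous (proceeds in reverse).

ΔG = 3.13 kJ/mol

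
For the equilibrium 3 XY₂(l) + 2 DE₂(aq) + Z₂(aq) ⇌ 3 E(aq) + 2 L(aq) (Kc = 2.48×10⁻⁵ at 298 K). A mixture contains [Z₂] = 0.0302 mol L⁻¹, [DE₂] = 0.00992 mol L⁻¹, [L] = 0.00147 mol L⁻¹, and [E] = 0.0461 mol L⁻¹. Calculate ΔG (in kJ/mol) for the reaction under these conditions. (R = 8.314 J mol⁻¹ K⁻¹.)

ΔG = 2.61 kJ/mol

(XY₂ is a pure liquid — omitted from Qc.)
Qc = [E]³·[L]² / ([DE₂]²·[Z₂]) = (0.0461)³·(0.00147)² / ((0.00992)²·(0.0302)) = 7.12×10⁻⁵
ΔG = RT ln(Qc/Kc) = (8.314 J mol⁻¹ K⁻¹)(298 K) × ln(7.12×10⁻⁵/2.48×10⁻⁵)
   = (2.478 kJ/mol)(1.055) = 2.61 kJ/mol
ΔG > 0, so the forward reaction is non-spontaneous (proceeds in reverse).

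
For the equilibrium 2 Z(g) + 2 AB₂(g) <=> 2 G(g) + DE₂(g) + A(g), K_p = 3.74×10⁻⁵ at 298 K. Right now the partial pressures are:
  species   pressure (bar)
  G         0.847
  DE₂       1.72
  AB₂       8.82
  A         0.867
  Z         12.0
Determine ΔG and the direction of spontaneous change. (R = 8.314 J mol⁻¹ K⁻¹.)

ΔG = 2.32 kJ/mol; the forward reaction is non-spontaneous

Q_p = P(G)²·P(DE₂)·P(A) / (P(Z)²·P(AB₂)²) = (0.847)²·(1.72)·(0.867) / ((12.0)²·(8.82)²) = 9.55×10⁻⁵
ΔG = RT ln(Q_p/K_p) = (8.314 J mol⁻¹ K⁻¹)(298 K) × ln(9.55×10⁻⁵/3.74×10⁻⁵)
   = (2.478 kJ/mol)(0.9375) = 2.32 kJ/mol
ΔG > 0, so the forward reaction is non-spontaneous (proceeds in reverse).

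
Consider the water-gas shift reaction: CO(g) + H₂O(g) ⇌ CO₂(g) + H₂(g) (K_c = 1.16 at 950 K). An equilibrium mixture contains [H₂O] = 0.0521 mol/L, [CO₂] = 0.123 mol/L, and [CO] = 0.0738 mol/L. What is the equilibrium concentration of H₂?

[H₂] = 0.0363 mol/L

At equilibrium, K_c = [CO₂]·[H₂] / ([CO]·[H₂O]) = 1.16.
(0.123)·([H₂]) / ((0.0738)·(0.0521)) = 1.16
[H₂] = 0.0363 mol/L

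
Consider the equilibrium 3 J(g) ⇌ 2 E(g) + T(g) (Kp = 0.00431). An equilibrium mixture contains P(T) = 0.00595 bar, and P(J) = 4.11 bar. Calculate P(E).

P(E) = 7.09 bar

At equilibrium, Kp = P(E)²·P(T) / P(J)³ = 0.00431.
(P(E))²·(0.00595) / (4.11)³ = 0.00431
P(E)² = 50.3 ⇒ P(E) = 7.09 bar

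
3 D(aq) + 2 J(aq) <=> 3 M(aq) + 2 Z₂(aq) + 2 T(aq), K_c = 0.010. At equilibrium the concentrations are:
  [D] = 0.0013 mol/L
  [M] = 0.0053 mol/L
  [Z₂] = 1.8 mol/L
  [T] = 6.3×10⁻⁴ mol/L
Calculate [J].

[J] = 0.093 mol/L

At equilibrium, K_c = [M]³·[Z₂]²·[T]² / ([D]³·[J]²) = 0.010.
(0.0053)³·(1.8)²·(6.3×10⁻⁴)² / ((0.0013)³·([J])²) = 0.010
[J]² = 0.00871 ⇒ [J] = 0.093 mol/L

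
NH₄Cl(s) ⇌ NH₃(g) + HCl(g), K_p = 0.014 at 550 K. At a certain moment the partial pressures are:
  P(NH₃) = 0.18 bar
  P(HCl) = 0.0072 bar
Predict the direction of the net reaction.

in the forward direction

(NH₄Cl is a pure solid — omitted from Q_p.)
Q_p = P(NH₃)·P(HCl) = (0.18)·(0.0072) = 0.0013
Q_p = 0.0013 < K_p = 0.014, so the forward reaction proceeds.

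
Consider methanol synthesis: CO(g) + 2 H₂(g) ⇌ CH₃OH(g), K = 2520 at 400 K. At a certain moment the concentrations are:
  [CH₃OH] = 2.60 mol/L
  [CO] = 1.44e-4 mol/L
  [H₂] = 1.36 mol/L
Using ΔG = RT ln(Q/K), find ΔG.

Q = [CH₃OH] / ([CO]·[H₂]²) = (2.60) / ((1.44e-4)·(1.36)²) = 9760
ΔG = RT ln(Q/K) = (8.314 J mol⁻¹ K⁻¹)(400 K) × ln(9760/2520)
   = (3.326 kJ/mol)(1.354) = 4.50 kJ/mol
ΔG > 0, so the forward reaction is non-spontaneous (proceeds in reverse).

ΔG = 4.50 kJ/mol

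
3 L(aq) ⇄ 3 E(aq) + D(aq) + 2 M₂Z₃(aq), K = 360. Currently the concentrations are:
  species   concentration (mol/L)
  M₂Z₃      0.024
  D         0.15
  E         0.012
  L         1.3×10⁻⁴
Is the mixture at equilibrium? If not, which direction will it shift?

Q = [E]³·[D]·[M₂Z₃]² / [L]³ = (0.012)³·(0.15)·(0.024)² / (1.3×10⁻⁴)³ = 68
Q = 68 < K = 360: net forward reaction.

no; Q < K, reaction proceeds forward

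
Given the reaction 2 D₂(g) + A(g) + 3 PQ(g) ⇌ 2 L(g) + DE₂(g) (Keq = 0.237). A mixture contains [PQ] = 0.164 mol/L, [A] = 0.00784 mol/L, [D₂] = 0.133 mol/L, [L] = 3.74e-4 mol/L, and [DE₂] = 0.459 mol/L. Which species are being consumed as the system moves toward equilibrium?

D₂, A, PQ (reactants)

Q = [L]²·[DE₂] / ([D₂]²·[A]·[PQ]³) = (3.74e-4)²·(0.459) / ((0.133)²·(0.00784)·(0.164)³) = 0.105
Q = 0.105 < Keq = 0.237: net forward reaction.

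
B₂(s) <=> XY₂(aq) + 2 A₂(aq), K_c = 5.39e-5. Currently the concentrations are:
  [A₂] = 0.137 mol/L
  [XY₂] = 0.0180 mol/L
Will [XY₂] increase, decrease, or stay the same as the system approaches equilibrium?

decrease

(B₂ is a pure solid — omitted from Q_c.)
Q_c = [XY₂]·[A₂]² = (0.0180)·(0.137)² = 3.38e-4
Q_c = 3.38e-4 > K_c = 5.39e-5: net reverse reaction.
XY₂ is a product, so it decreases.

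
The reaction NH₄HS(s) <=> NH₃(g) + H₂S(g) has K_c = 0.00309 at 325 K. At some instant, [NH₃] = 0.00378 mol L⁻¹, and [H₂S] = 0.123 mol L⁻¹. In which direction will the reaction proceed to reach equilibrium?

(NH₄HS is a pure solid — omitted from Q_c.)
Q_c = [NH₃]·[H₂S] = (0.00378)·(0.123) = 4.65×10⁻⁴
Q_c = 4.65×10⁻⁴ < K_c = 0.00309, so the forward reaction proceeds.

in the forward direction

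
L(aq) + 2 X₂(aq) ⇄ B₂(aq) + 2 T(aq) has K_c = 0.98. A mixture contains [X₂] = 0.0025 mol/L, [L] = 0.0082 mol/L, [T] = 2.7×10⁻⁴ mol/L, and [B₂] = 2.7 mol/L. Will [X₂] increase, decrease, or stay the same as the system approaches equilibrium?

increase

Q_c = [B₂]·[T]² / ([L]·[X₂]²) = (2.7)·(2.7×10⁻⁴)² / ((0.0082)·(0.0025)²) = 3.8
Q_c = 3.8 > K_c = 0.98: net reverse reaction.
X₂ is a reactant, so it increases.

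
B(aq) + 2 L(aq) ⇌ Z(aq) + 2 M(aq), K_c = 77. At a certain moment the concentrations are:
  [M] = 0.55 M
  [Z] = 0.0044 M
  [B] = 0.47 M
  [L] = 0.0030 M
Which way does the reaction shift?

in the reverse direction

Q_c = [Z]·[M]² / ([B]·[L]²) = (0.0044)·(0.55)² / ((0.47)·(0.0030)²) = 310
Q_c = 310 > K_c = 77, so the reverse reaction proceeds.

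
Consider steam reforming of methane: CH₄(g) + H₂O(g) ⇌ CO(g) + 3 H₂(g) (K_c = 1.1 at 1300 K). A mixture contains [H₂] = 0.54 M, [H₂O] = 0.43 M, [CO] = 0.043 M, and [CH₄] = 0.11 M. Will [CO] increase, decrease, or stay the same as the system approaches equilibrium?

Q_c = [CO]·[H₂]³ / ([CH₄]·[H₂O]) = (0.043)·(0.54)³ / ((0.11)·(0.43)) = 0.14
Q_c = 0.14 < K_c = 1.1: net forward reaction.
CO is a product, so it increases.

increase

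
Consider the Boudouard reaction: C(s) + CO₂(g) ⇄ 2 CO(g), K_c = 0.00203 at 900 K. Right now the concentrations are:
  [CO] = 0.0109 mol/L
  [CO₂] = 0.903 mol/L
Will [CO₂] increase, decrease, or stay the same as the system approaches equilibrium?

decrease

(C is a pure solid — omitted from Q_c.)
Q_c = [CO]² / [CO₂] = (0.0109)² / (0.903) = 1.32×10⁻⁴
Q_c = 1.32×10⁻⁴ < K_c = 0.00203: net forward reaction.
CO₂ is a reactant, so it decreases.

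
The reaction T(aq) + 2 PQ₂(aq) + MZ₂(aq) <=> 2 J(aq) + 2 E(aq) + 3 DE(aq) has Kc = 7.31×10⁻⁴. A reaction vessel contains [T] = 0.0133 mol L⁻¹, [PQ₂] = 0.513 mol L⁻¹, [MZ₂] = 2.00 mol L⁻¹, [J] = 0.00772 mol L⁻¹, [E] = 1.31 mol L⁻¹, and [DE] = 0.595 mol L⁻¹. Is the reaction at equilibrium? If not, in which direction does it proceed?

Qc = [J]²·[E]²·[DE]³ / ([T]·[PQ₂]²·[MZ₂]) = (0.00772)²·(1.31)²·(0.595)³ / ((0.0133)·(0.513)²·(2.00)) = 0.00308
Qc = 0.00308 > Kc = 7.31×10⁻⁴, so the reverse reaction proceeds.

toward reactants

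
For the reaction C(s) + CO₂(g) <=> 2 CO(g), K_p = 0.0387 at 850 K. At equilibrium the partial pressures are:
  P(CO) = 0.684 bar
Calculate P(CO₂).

P(CO₂) = 12.1 bar

(C is a pure solid — omitted from K_p.)
At equilibrium, K_p = P(CO)² / P(CO₂) = 0.0387.
(0.684)² / (P(CO₂)) = 0.0387
P(CO₂) = 12.1 bar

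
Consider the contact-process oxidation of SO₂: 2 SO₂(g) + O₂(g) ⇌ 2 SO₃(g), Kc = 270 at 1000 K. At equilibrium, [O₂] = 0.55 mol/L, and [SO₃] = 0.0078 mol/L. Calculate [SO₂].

[SO₂] = 6.4×10⁻⁴ mol/L

At equilibrium, Kc = [SO₃]² / ([SO₂]²·[O₂]) = 270.
(0.0078)² / (([SO₂])²·(0.55)) = 270
[SO₂]² = 4.10×10⁻⁷ ⇒ [SO₂] = 6.4×10⁻⁴ mol/L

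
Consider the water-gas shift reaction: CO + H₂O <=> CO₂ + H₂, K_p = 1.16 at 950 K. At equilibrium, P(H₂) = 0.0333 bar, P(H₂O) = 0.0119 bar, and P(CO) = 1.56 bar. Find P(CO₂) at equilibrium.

At equilibrium, K_p = P(CO₂)·P(H₂) / (P(CO)·P(H₂O)) = 1.16.
(P(CO₂))·(0.0333) / ((1.56)·(0.0119)) = 1.16
P(CO₂) = 0.647 bar

P(CO₂) = 0.647 bar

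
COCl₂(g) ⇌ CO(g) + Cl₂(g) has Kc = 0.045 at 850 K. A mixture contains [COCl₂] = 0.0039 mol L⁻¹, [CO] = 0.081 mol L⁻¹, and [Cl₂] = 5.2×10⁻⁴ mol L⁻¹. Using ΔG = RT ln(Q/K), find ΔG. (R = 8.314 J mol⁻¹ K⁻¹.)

ΔG = -10.1 kJ/mol

Qc = [CO]·[Cl₂] / [COCl₂] = (0.081)·(5.2×10⁻⁴) / (0.0039) = 0.0108
ΔG = RT ln(Qc/Kc) = (8.314 J mol⁻¹ K⁻¹)(850 K) × ln(0.0108/0.045)
   = (7.067 kJ/mol)(-1.427) = -10.1 kJ/mol
ΔG < 0, so the forward reaction is spontaneous (proceeds forward).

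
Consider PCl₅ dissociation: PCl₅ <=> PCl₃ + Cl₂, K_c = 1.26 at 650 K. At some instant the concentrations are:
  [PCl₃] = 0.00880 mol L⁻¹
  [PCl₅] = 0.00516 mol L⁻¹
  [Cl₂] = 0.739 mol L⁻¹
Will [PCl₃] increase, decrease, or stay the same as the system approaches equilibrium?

Q_c = [PCl₃]·[Cl₂] / [PCl₅] = (0.00880)·(0.739) / (0.00516) = 1.26
Q_c = 1.26 = K_c; the system is at equilibrium.

stay the same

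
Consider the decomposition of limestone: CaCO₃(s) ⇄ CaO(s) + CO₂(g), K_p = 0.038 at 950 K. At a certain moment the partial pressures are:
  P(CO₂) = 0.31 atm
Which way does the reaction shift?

(CaCO₃, CaO are pure solids — omitted from Q_p.)
Q_p = P(CO₂) = 0.31
Q_p = 0.31 > K_p = 0.038, so the reverse reaction proceeds.

toward reactants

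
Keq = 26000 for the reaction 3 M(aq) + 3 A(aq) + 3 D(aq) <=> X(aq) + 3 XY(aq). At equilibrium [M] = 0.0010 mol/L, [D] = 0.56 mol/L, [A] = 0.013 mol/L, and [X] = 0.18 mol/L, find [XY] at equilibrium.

At equilibrium, Keq = [X]·[XY]³ / ([M]³·[A]³·[D]³) = 26000.
(0.18)·([XY])³ / ((0.0010)³·(0.013)³·(0.56)³) = 26000
[XY]³ = 5.57×10⁻¹¹ ⇒ [XY] = 3.8×10⁻⁴ mol/L

[XY] = 3.8×10⁻⁴ mol/L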